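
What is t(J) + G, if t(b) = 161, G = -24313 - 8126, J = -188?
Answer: -32278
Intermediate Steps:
G = -32439
t(J) + G = 161 - 32439 = -32278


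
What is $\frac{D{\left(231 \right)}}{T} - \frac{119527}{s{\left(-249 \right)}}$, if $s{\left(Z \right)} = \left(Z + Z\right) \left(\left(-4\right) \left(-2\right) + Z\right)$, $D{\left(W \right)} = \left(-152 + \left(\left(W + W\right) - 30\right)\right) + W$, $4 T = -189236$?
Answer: $- \frac{5716032041}{5677931562} \approx -1.0067$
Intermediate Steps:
$T = -47309$ ($T = \frac{1}{4} \left(-189236\right) = -47309$)
$D{\left(W \right)} = -182 + 3 W$ ($D{\left(W \right)} = \left(-152 + \left(2 W - 30\right)\right) + W = \left(-152 + \left(-30 + 2 W\right)\right) + W = \left(-182 + 2 W\right) + W = -182 + 3 W$)
$s{\left(Z \right)} = 2 Z \left(8 + Z\right)$
$\frac{D{\left(231 \right)}}{T} - \frac{119527}{s{\left(-249 \right)}} = \frac{-182 + 3 \cdot 231}{-47309} - \frac{119527}{2 \left(-249\right) \left(8 - 249\right)} = \left(-182 + 693\right) \left(- \frac{1}{47309}\right) - \frac{119527}{2 \left(-249\right) \left(-241\right)} = 511 \left(- \frac{1}{47309}\right) - \frac{119527}{120018} = - \frac{511}{47309} - \frac{119527}{120018} = - \frac{5716032041}{5677931562}$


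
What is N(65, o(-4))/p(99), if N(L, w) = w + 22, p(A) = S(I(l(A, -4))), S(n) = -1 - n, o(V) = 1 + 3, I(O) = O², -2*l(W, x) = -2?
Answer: -13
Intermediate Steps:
l(W, x) = 1 (l(W, x) = -½*(-2) = 1)
o(V) = 4
p(A) = -2 (p(A) = -1 - 1*1² = -1 - 1*1 = -1 - 1 = -2)
N(L, w) = 22 + w
N(65, o(-4))/p(99) = (22 + 4)/(-2) = 26*(-½) = -13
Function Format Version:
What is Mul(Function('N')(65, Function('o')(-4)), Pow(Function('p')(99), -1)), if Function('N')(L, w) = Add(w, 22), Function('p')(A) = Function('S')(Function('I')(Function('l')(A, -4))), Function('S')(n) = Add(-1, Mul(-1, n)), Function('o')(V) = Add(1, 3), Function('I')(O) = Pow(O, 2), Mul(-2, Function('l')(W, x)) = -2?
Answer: -13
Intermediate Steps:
Function('l')(W, x) = 1 (Function('l')(W, x) = Mul(Rational(-1, 2), -2) = 1)
Function('o')(V) = 4
Function('p')(A) = -2 (Function('p')(A) = Add(-1, Mul(-1, Pow(1, 2))) = Add(-1, Mul(-1, 1)) = Add(-1, -1) = -2)
Function('N')(L, w) = Add(22, w)
Mul(Function('N')(65, Function('o')(-4)), Pow(Function('p')(99), -1)) = Mul(Add(22, 4), Pow(-2, -1)) = Mul(26, Rational(-1, 2)) = -13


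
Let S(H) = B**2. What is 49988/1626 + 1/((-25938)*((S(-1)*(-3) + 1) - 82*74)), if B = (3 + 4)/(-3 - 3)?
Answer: 874633146168/28449897883 ≈ 30.743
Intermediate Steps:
B = -7/6 (B = 7/(-6) = 7*(-1/6) = -7/6 ≈ -1.1667)
S(H) = 49/36 (S(H) = (-7/6)**2 = 49/36)
49988/1626 + 1/((-25938)*((S(-1)*(-3) + 1) - 82*74)) = 49988/1626 + 1/((-25938)*(((49/36)*(-3) + 1) - 82*74)) = 49988*(1/1626) - 1/(25938*((-49/12 + 1) - 6068)) = 24994/813 - 1/(25938*(-37/12 - 6068)) = 24994/813 - 1/(25938*(-72853/12)) = 24994/813 - 1/25938*(-12/72853) = 24994/813 + 2/314943519 = 874633146168/28449897883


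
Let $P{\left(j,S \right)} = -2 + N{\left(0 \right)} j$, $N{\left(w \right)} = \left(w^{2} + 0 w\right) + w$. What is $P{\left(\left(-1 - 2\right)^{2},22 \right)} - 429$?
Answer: $-431$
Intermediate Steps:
$N{\left(w \right)} = w + w^{2}$ ($N{\left(w \right)} = \left(w^{2} + 0\right) + w = w^{2} + w = w + w^{2}$)
$P{\left(j,S \right)} = -2$ ($P{\left(j,S \right)} = -2 + 0 \left(1 + 0\right) j = -2 + 0 \cdot 1 j = -2 + 0 j = -2 + 0 = -2$)
$P{\left(\left(-1 - 2\right)^{2},22 \right)} - 429 = -2 - 429 = -431$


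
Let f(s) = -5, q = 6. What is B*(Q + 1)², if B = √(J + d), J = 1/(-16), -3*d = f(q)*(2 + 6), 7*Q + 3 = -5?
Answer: √39/84 ≈ 0.074345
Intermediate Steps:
Q = -8/7 (Q = -3/7 + (⅐)*(-5) = -3/7 - 5/7 = -8/7 ≈ -1.1429)
d = 40/3 (d = -(-5)*(2 + 6)/3 = -(-5)*8/3 = -⅓*(-40) = 40/3 ≈ 13.333)
J = -1/16 ≈ -0.062500
B = 7*√39/12 (B = √(-1/16 + 40/3) = √(637/48) = 7*√39/12 ≈ 3.6429)
B*(Q + 1)² = (7*√39/12)*(-8/7 + 1)² = (7*√39/12)*(-⅐)² = (7*√39/12)*(1/49) = √39/84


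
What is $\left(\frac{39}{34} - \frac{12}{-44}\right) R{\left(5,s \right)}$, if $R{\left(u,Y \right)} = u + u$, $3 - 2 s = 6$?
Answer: $\frac{2655}{187} \approx 14.198$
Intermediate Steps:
$s = - \frac{3}{2}$ ($s = \frac{3}{2} - 3 = - \frac{3}{2} \approx -1.5$)
$R{\left(u,Y \right)} = 2 u$
$\left(\frac{39}{34} - \frac{12}{-44}\right) R{\left(5,s \right)} = \left(\frac{39}{34} - \frac{12}{-44}\right) 2 \cdot 5 = \left(39 \cdot \frac{1}{34} - - \frac{3}{11}\right) 10 = \left(\frac{39}{34} + \frac{3}{11}\right) 10 = \frac{531}{374} \cdot 10 = \frac{2655}{187}$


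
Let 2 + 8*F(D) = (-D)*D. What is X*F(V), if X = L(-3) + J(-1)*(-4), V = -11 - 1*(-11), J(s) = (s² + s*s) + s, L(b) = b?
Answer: 7/4 ≈ 1.7500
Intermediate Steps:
J(s) = s + 2*s² (J(s) = (s² + s²) + s = 2*s² + s = s + 2*s²)
V = 0 (V = -11 + 11 = 0)
F(D) = -¼ - D²/8 (F(D) = -¼ + ((-D)*D)/8 = -¼ + (-D²)/8 = -¼ - D²/8)
X = -7 (X = -3 - (1 + 2*(-1))*(-4) = -3 - (1 - 2)*(-4) = -3 - 1*(-1)*(-4) = -3 + 1*(-4) = -3 - 4 = -7)
X*F(V) = -7*(-¼ - ⅛*0²) = -7*(-¼ - ⅛*0) = -7*(-¼ + 0) = -7*(-¼) = 7/4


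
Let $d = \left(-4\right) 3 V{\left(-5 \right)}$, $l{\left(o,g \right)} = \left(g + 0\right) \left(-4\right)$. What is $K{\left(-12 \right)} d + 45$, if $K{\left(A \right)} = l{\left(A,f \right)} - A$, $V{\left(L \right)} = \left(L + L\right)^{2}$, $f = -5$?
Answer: $-38355$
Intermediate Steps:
$l{\left(o,g \right)} = - 4 g$ ($l{\left(o,g \right)} = g \left(-4\right) = - 4 g$)
$V{\left(L \right)} = 4 L^{2}$ ($V{\left(L \right)} = \left(2 L\right)^{2} = 4 L^{2}$)
$d = -1200$ ($d = \left(-4\right) 3 \cdot 4 \left(-5\right)^{2} = - 12 \cdot 4 \cdot 25 = \left(-12\right) 100 = -1200$)
$K{\left(A \right)} = 20 - A$ ($K{\left(A \right)} = \left(-4\right) \left(-5\right) - A = 20 - A$)
$K{\left(-12 \right)} d + 45 = \left(20 - -12\right) \left(-1200\right) + 45 = \left(20 + 12\right) \left(-1200\right) + 45 = 32 \left(-1200\right) + 45 = -38400 + 45 = -38355$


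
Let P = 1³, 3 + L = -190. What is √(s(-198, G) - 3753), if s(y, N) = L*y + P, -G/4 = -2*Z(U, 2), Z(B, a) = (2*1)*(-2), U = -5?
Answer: √34462 ≈ 185.64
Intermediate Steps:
L = -193 (L = -3 - 190 = -193)
P = 1
Z(B, a) = -4 (Z(B, a) = 2*(-2) = -4)
G = -32 (G = -(-8)*(-4) = -4*8 = -32)
s(y, N) = 1 - 193*y (s(y, N) = -193*y + 1 = 1 - 193*y)
√(s(-198, G) - 3753) = √((1 - 193*(-198)) - 3753) = √((1 + 38214) - 3753) = √(38215 - 3753) = √34462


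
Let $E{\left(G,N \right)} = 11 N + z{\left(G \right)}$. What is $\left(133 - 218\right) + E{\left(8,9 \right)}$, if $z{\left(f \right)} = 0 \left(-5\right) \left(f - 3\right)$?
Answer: $14$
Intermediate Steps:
$z{\left(f \right)} = 0$ ($z{\left(f \right)} = 0 \left(-3 + f\right) = 0$)
$E{\left(G,N \right)} = 11 N$ ($E{\left(G,N \right)} = 11 N + 0 = 11 N$)
$\left(133 - 218\right) + E{\left(8,9 \right)} = \left(133 - 218\right) + 11 \cdot 9 = -85 + 99 = 14$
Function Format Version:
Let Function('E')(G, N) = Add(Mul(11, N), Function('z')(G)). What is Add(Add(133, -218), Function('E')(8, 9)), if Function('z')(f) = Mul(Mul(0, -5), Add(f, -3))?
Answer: 14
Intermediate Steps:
Function('z')(f) = 0 (Function('z')(f) = Mul(0, Add(-3, f)) = 0)
Function('E')(G, N) = Mul(11, N) (Function('E')(G, N) = Add(Mul(11, N), 0) = Mul(11, N))
Add(Add(133, -218), Function('E')(8, 9)) = Add(Add(133, -218), Mul(11, 9)) = Add(-85, 99) = 14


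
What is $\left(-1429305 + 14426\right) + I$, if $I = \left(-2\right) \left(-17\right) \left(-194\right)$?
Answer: $-1421475$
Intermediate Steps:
$I = -6596$ ($I = 34 \left(-194\right) = -6596$)
$\left(-1429305 + 14426\right) + I = \left(-1429305 + 14426\right) - 6596 = -1414879 - 6596 = -1421475$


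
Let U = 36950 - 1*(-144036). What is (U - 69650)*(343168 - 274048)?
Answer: 7695544320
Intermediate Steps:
U = 180986 (U = 36950 + 144036 = 180986)
(U - 69650)*(343168 - 274048) = (180986 - 69650)*(343168 - 274048) = 111336*69120 = 7695544320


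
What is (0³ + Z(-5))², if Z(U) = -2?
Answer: 4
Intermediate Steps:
(0³ + Z(-5))² = (0³ - 2)² = (0 - 2)² = (-2)² = 4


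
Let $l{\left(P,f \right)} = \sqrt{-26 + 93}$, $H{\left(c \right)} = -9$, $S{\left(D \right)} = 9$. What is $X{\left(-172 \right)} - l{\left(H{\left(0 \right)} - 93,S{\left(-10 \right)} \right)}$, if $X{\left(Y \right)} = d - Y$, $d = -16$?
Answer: $156 - \sqrt{67} \approx 147.81$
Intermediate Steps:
$l{\left(P,f \right)} = \sqrt{67}$
$X{\left(Y \right)} = -16 - Y$
$X{\left(-172 \right)} - l{\left(H{\left(0 \right)} - 93,S{\left(-10 \right)} \right)} = \left(-16 - -172\right) - \sqrt{67} = \left(-16 + 172\right) - \sqrt{67} = 156 - \sqrt{67}$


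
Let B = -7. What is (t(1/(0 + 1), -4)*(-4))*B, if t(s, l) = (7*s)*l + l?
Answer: -896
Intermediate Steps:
t(s, l) = l + 7*l*s (t(s, l) = 7*l*s + l = l + 7*l*s)
(t(1/(0 + 1), -4)*(-4))*B = (-4*(1 + 7/(0 + 1))*(-4))*(-7) = (-4*(1 + 7/1)*(-4))*(-7) = (-4*(1 + 7*1)*(-4))*(-7) = (-4*(1 + 7)*(-4))*(-7) = (-4*8*(-4))*(-7) = -32*(-4)*(-7) = 128*(-7) = -896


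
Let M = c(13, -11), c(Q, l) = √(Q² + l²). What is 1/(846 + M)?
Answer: 423/357713 - √290/715426 ≈ 0.0011587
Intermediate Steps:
M = √290 (M = √(13² + (-11)²) = √(169 + 121) = √290 ≈ 17.029)
1/(846 + M) = 1/(846 + √290)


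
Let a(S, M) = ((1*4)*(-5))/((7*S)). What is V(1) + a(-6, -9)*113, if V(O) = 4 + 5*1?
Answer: 1319/21 ≈ 62.810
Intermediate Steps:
V(O) = 9 (V(O) = 4 + 5 = 9)
a(S, M) = -20/(7*S) (a(S, M) = (4*(-5))*(1/(7*S)) = -20/(7*S))
V(1) + a(-6, -9)*113 = 9 - 20/7/(-6)*113 = 9 - 20/7*(-1/6)*113 = 9 + (10/21)*113 = 9 + 1130/21 = 1319/21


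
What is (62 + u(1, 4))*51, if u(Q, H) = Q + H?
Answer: 3417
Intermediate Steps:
u(Q, H) = H + Q
(62 + u(1, 4))*51 = (62 + (4 + 1))*51 = (62 + 5)*51 = 67*51 = 3417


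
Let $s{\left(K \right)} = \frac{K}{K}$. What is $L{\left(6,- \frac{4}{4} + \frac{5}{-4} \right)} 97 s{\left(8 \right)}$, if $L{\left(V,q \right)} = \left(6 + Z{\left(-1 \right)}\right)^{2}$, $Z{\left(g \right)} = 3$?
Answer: $7857$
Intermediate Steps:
$s{\left(K \right)} = 1$
$L{\left(V,q \right)} = 81$ ($L{\left(V,q \right)} = \left(6 + 3\right)^{2} = 9^{2} = 81$)
$L{\left(6,- \frac{4}{4} + \frac{5}{-4} \right)} 97 s{\left(8 \right)} = 81 \cdot 97 \cdot 1 = 7857 \cdot 1 = 7857$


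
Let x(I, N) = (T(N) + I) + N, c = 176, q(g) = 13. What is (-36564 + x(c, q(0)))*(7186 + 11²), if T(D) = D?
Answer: -265697134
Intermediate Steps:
x(I, N) = I + 2*N (x(I, N) = (N + I) + N = (I + N) + N = I + 2*N)
(-36564 + x(c, q(0)))*(7186 + 11²) = (-36564 + (176 + 2*13))*(7186 + 11²) = (-36564 + (176 + 26))*(7186 + 121) = (-36564 + 202)*7307 = -36362*7307 = -265697134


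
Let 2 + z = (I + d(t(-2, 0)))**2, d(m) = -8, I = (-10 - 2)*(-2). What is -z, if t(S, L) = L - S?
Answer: -254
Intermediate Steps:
I = 24 (I = -12*(-2) = 24)
z = 254 (z = -2 + (24 - 8)**2 = -2 + 16**2 = -2 + 256 = 254)
-z = -1*254 = -254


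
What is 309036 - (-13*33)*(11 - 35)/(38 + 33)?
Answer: 21931260/71 ≈ 3.0889e+5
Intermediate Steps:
309036 - (-13*33)*(11 - 35)/(38 + 33) = 309036 - (-429)*(-24/71) = 309036 - (-429)*(-24*1/71) = 309036 - (-429)*(-24)/71 = 309036 - 1*10296/71 = 309036 - 10296/71 = 21931260/71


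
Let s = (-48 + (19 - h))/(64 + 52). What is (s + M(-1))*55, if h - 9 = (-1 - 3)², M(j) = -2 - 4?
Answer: -20625/58 ≈ -355.60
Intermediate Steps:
M(j) = -6
h = 25 (h = 9 + (-1 - 3)² = 9 + (-4)² = 9 + 16 = 25)
s = -27/58 (s = (-48 + (19 - 1*25))/(64 + 52) = (-48 + (19 - 25))/116 = (-48 - 6)*(1/116) = -54*1/116 = -27/58 ≈ -0.46552)
(s + M(-1))*55 = (-27/58 - 6)*55 = -375/58*55 = -20625/58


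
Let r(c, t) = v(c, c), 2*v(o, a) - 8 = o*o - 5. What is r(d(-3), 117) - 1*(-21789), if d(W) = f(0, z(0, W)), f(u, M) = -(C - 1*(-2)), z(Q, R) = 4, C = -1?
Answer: 21791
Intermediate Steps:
v(o, a) = 3/2 + o²/2 (v(o, a) = 4 + (o*o - 5)/2 = 4 + (o² - 5)/2 = 4 + (-5 + o²)/2 = 4 + (-5/2 + o²/2) = 3/2 + o²/2)
f(u, M) = -1 (f(u, M) = -(-1 - 1*(-2)) = -(-1 + 2) = -1*1 = -1)
d(W) = -1
r(c, t) = 3/2 + c²/2
r(d(-3), 117) - 1*(-21789) = (3/2 + (½)*(-1)²) - 1*(-21789) = (3/2 + (½)*1) + 21789 = (3/2 + ½) + 21789 = 2 + 21789 = 21791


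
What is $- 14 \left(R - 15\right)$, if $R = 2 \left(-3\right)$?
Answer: $294$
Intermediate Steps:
$R = -6$
$- 14 \left(R - 15\right) = - 14 \left(-6 - 15\right) = \left(-14\right) \left(-21\right) = 294$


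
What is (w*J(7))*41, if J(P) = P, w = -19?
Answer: -5453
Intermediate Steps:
(w*J(7))*41 = -19*7*41 = -133*41 = -5453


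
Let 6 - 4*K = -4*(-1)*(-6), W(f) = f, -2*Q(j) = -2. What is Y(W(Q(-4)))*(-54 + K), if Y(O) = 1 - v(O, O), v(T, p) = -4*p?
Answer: -465/2 ≈ -232.50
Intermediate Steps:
Q(j) = 1 (Q(j) = -½*(-2) = 1)
K = 15/2 (K = 3/2 - (-4*(-1))*(-6)/4 = 3/2 - (-6) = 3/2 - ¼*(-24) = 3/2 + 6 = 15/2 ≈ 7.5000)
Y(O) = 1 + 4*O (Y(O) = 1 - (-4)*O = 1 + 4*O)
Y(W(Q(-4)))*(-54 + K) = (1 + 4*1)*(-54 + 15/2) = (1 + 4)*(-93/2) = 5*(-93/2) = -465/2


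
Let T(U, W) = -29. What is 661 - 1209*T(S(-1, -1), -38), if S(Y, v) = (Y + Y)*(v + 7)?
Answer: 35722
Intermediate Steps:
S(Y, v) = 2*Y*(7 + v) (S(Y, v) = (2*Y)*(7 + v) = 2*Y*(7 + v))
661 - 1209*T(S(-1, -1), -38) = 661 - 1209*(-29) = 661 + 35061 = 35722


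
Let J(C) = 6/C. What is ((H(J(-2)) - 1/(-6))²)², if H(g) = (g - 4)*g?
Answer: 260144641/1296 ≈ 2.0073e+5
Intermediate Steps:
H(g) = g*(-4 + g) (H(g) = (-4 + g)*g = g*(-4 + g))
((H(J(-2)) - 1/(-6))²)² = (((6/(-2))*(-4 + 6/(-2)) - 1/(-6))²)² = (((6*(-½))*(-4 + 6*(-½)) - 1*(-⅙))²)² = ((-3*(-4 - 3) + ⅙)²)² = ((-3*(-7) + ⅙)²)² = ((21 + ⅙)²)² = ((127/6)²)² = (16129/36)² = 260144641/1296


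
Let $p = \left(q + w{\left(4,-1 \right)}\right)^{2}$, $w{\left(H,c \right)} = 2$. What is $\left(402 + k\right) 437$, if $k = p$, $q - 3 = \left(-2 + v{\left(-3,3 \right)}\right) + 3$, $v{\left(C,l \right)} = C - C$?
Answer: $191406$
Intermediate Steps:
$v{\left(C,l \right)} = 0$
$q = 4$ ($q = 3 + \left(\left(-2 + 0\right) + 3\right) = 3 + \left(-2 + 3\right) = 3 + 1 = 4$)
$p = 36$ ($p = \left(4 + 2\right)^{2} = 6^{2} = 36$)
$k = 36$
$\left(402 + k\right) 437 = \left(402 + 36\right) 437 = 438 \cdot 437 = 191406$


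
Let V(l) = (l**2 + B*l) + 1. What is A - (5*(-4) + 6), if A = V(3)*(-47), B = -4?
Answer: 108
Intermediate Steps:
V(l) = 1 + l**2 - 4*l (V(l) = (l**2 - 4*l) + 1 = 1 + l**2 - 4*l)
A = 94 (A = (1 + 3**2 - 4*3)*(-47) = (1 + 9 - 12)*(-47) = -2*(-47) = 94)
A - (5*(-4) + 6) = 94 - (5*(-4) + 6) = 94 - (-20 + 6) = 94 - 1*(-14) = 94 + 14 = 108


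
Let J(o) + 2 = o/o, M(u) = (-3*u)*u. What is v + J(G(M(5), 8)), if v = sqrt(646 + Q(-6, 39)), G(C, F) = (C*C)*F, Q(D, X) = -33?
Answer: -1 + sqrt(613) ≈ 23.759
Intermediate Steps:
M(u) = -3*u**2
G(C, F) = F*C**2 (G(C, F) = C**2*F = F*C**2)
J(o) = -1 (J(o) = -2 + o/o = -2 + 1 = -1)
v = sqrt(613) (v = sqrt(646 - 33) = sqrt(613) ≈ 24.759)
v + J(G(M(5), 8)) = sqrt(613) - 1 = -1 + sqrt(613)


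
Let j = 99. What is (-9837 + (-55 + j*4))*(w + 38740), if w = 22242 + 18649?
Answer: -756175976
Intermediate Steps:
w = 40891
(-9837 + (-55 + j*4))*(w + 38740) = (-9837 + (-55 + 99*4))*(40891 + 38740) = (-9837 + (-55 + 396))*79631 = (-9837 + 341)*79631 = -9496*79631 = -756175976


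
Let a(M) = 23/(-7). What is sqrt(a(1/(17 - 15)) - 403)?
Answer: 6*I*sqrt(553)/7 ≈ 20.157*I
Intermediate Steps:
a(M) = -23/7 (a(M) = 23*(-1/7) = -23/7)
sqrt(a(1/(17 - 15)) - 403) = sqrt(-23/7 - 403) = sqrt(-2844/7) = 6*I*sqrt(553)/7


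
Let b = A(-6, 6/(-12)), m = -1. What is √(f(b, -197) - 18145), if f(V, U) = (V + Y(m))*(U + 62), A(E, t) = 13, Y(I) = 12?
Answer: 4*I*√1345 ≈ 146.7*I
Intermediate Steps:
b = 13
f(V, U) = (12 + V)*(62 + U) (f(V, U) = (V + 12)*(U + 62) = (12 + V)*(62 + U))
√(f(b, -197) - 18145) = √((744 + 12*(-197) + 62*13 - 197*13) - 18145) = √((744 - 2364 + 806 - 2561) - 18145) = √(-3375 - 18145) = √(-21520) = 4*I*√1345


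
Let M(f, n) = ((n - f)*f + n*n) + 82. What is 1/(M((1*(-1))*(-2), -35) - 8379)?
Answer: -1/7146 ≈ -0.00013994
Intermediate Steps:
M(f, n) = 82 + n² + f*(n - f) (M(f, n) = (f*(n - f) + n²) + 82 = (n² + f*(n - f)) + 82 = 82 + n² + f*(n - f))
1/(M((1*(-1))*(-2), -35) - 8379) = 1/((82 + (-35)² - ((1*(-1))*(-2))² + ((1*(-1))*(-2))*(-35)) - 8379) = 1/((82 + 1225 - (-1*(-2))² - 1*(-2)*(-35)) - 8379) = 1/((82 + 1225 - 1*2² + 2*(-35)) - 8379) = 1/((82 + 1225 - 1*4 - 70) - 8379) = 1/((82 + 1225 - 4 - 70) - 8379) = 1/(1233 - 8379) = 1/(-7146) = -1/7146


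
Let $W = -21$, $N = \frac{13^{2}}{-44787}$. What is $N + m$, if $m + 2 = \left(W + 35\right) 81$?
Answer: $\frac{50698715}{44787} \approx 1132.0$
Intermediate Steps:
$N = - \frac{169}{44787}$ ($N = 169 \left(- \frac{1}{44787}\right) = - \frac{169}{44787} \approx -0.0037734$)
$m = 1132$ ($m = -2 + \left(-21 + 35\right) 81 = -2 + 14 \cdot 81 = -2 + 1134 = 1132$)
$N + m = - \frac{169}{44787} + 1132 = \frac{50698715}{44787}$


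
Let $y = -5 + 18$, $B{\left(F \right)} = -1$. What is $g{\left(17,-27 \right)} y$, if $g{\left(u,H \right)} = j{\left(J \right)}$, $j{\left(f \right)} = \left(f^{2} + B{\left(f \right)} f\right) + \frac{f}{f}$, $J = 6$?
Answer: $403$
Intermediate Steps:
$j{\left(f \right)} = 1 + f^{2} - f$ ($j{\left(f \right)} = \left(f^{2} - f\right) + \frac{f}{f} = \left(f^{2} - f\right) + 1 = 1 + f^{2} - f$)
$g{\left(u,H \right)} = 31$ ($g{\left(u,H \right)} = 1 + 6^{2} - 6 = 1 + 36 - 6 = 31$)
$y = 13$
$g{\left(17,-27 \right)} y = 31 \cdot 13 = 403$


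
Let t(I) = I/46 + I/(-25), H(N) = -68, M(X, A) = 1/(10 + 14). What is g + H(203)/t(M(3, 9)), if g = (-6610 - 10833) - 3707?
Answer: 477550/7 ≈ 68221.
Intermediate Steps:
M(X, A) = 1/24
t(I) = -21*I/1150 (t(I) = I*(1/46) + I*(-1/25) = I/46 - I/25 = -21*I/1150)
g = -21150 (g = -17443 - 3707 = -21150)
g + H(203)/t(M(3, 9)) = -21150 - 68/((-21/1150*1/24)) = -21150 - 68/(-7/9200) = -21150 - 68*(-9200/7) = -21150 + 625600/7 = 477550/7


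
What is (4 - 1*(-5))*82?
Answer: 738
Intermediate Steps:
(4 - 1*(-5))*82 = (4 + 5)*82 = 9*82 = 738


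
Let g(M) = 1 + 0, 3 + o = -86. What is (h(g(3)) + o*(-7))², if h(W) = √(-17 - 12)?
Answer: (623 + I*√29)² ≈ 3.881e+5 + 6710.0*I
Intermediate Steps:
o = -89 (o = -3 - 86 = -89)
g(M) = 1
h(W) = I*√29 (h(W) = √(-29) = I*√29)
(h(g(3)) + o*(-7))² = (I*√29 - 89*(-7))² = (I*√29 + 623)² = (623 + I*√29)²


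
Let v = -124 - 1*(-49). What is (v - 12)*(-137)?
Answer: 11919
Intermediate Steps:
v = -75 (v = -124 + 49 = -75)
(v - 12)*(-137) = (-75 - 12)*(-137) = -87*(-137) = 11919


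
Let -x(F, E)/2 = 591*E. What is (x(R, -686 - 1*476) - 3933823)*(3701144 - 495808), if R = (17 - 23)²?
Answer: -8206746768904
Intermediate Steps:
R = 36 (R = (-6)² = 36)
x(F, E) = -1182*E
(x(R, -686 - 1*476) - 3933823)*(3701144 - 495808) = (-1182*(-686 - 1*476) - 3933823)*(3701144 - 495808) = (-1182*(-686 - 476) - 3933823)*3205336 = (-1182*(-1162) - 3933823)*3205336 = (1373484 - 3933823)*3205336 = -2560339*3205336 = -8206746768904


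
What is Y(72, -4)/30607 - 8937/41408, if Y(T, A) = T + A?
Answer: -270719015/1267374656 ≈ -0.21361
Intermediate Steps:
Y(T, A) = A + T
Y(72, -4)/30607 - 8937/41408 = (-4 + 72)/30607 - 8937/41408 = 68*(1/30607) - 8937*1/41408 = 68/30607 - 8937/41408 = -270719015/1267374656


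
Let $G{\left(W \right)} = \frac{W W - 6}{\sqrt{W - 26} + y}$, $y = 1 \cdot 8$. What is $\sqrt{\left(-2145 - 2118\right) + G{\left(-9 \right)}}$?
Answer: $\sqrt{3} \sqrt{\frac{-11343 - 1421 i \sqrt{35}}{8 + i \sqrt{35}}} \approx 0.034346 - 65.245 i$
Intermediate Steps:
$y = 8$
$G{\left(W \right)} = \frac{-6 + W^{2}}{8 + \sqrt{-26 + W}}$ ($G{\left(W \right)} = \frac{W W - 6}{\sqrt{W - 26} + 8} = \frac{W^{2} - 6}{\sqrt{-26 + W} + 8} = \frac{-6 + W^{2}}{8 + \sqrt{-26 + W}}$)
$\sqrt{\left(-2145 - 2118\right) + G{\left(-9 \right)}} = \sqrt{\left(-2145 - 2118\right) + \frac{-6 + \left(-9\right)^{2}}{8 + \sqrt{-26 - 9}}} = \sqrt{\left(-2145 - 2118\right) + \frac{-6 + 81}{8 + \sqrt{-35}}} = \sqrt{-4263 + \frac{1}{8 + i \sqrt{35}} \cdot 75} = \sqrt{-4263 + \frac{75}{8 + i \sqrt{35}}}$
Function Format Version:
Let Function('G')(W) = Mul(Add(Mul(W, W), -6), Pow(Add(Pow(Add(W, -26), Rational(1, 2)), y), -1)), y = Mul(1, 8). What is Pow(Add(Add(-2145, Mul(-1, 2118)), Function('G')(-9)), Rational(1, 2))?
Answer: Mul(Pow(3, Rational(1, 2)), Pow(Mul(Pow(Add(8, Mul(I, Pow(35, Rational(1, 2)))), -1), Add(-11343, Mul(-1421, I, Pow(35, Rational(1, 2))))), Rational(1, 2))) ≈ Add(0.034346, Mul(-65.245, I))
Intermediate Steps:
y = 8
Function('G')(W) = Mul(Pow(Add(8, Pow(Add(-26, W), Rational(1, 2))), -1), Add(-6, Pow(W, 2))) (Function('G')(W) = Mul(Add(Mul(W, W), -6), Pow(Add(Pow(Add(W, -26), Rational(1, 2)), 8), -1)) = Mul(Add(Pow(W, 2), -6), Pow(Add(Pow(Add(-26, W), Rational(1, 2)), 8), -1)) = Mul(Add(-6, Pow(W, 2)), Pow(Add(8, Pow(Add(-26, W), Rational(1, 2))), -1)) = Mul(Pow(Add(8, Pow(Add(-26, W), Rational(1, 2))), -1), Add(-6, Pow(W, 2))))
Pow(Add(Add(-2145, Mul(-1, 2118)), Function('G')(-9)), Rational(1, 2)) = Pow(Add(Add(-2145, Mul(-1, 2118)), Mul(Pow(Add(8, Pow(Add(-26, -9), Rational(1, 2))), -1), Add(-6, Pow(-9, 2)))), Rational(1, 2)) = Pow(Add(Add(-2145, -2118), Mul(Pow(Add(8, Pow(-35, Rational(1, 2))), -1), Add(-6, 81))), Rational(1, 2)) = Pow(Add(-4263, Mul(Pow(Add(8, Mul(I, Pow(35, Rational(1, 2)))), -1), 75)), Rational(1, 2)) = Pow(Add(-4263, Mul(75, Pow(Add(8, Mul(I, Pow(35, Rational(1, 2)))), -1))), Rational(1, 2))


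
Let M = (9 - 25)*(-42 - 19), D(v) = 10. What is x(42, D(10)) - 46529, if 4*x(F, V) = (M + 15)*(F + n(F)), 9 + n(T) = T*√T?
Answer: -153413/4 + 20811*√42/2 ≈ 29082.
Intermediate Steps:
n(T) = -9 + T^(3/2) (n(T) = -9 + T*√T = -9 + T^(3/2))
M = 976 (M = -16*(-61) = 976)
x(F, V) = -8919/4 + 991*F/4 + 991*F^(3/2)/4 (x(F, V) = ((976 + 15)*(F + (-9 + F^(3/2))))/4 = (991*(-9 + F + F^(3/2)))/4 = (-8919 + 991*F + 991*F^(3/2))/4 = -8919/4 + 991*F/4 + 991*F^(3/2)/4)
x(42, D(10)) - 46529 = (-8919/4 + (991/4)*42 + 991*42^(3/2)/4) - 46529 = (-8919/4 + 20811/2 + 991*(42*√42)/4) - 46529 = (-8919/4 + 20811/2 + 20811*√42/2) - 46529 = (32703/4 + 20811*√42/2) - 46529 = -153413/4 + 20811*√42/2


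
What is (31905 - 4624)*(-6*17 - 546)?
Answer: -17678088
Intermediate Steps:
(31905 - 4624)*(-6*17 - 546) = 27281*(-102 - 546) = 27281*(-648) = -17678088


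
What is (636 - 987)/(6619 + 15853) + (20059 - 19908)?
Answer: 3392921/22472 ≈ 150.98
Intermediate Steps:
(636 - 987)/(6619 + 15853) + (20059 - 19908) = -351/22472 + 151 = 3392921/22472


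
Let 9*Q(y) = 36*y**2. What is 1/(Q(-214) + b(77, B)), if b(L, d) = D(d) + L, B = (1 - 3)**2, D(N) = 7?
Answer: 1/183268 ≈ 5.4565e-6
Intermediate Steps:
B = 4 (B = (-2)**2 = 4)
Q(y) = 4*y**2 (Q(y) = (36*y**2)/9 = 4*y**2)
b(L, d) = 7 + L
1/(Q(-214) + b(77, B)) = 1/(4*(-214)**2 + (7 + 77)) = 1/(4*45796 + 84) = 1/(183184 + 84) = 1/183268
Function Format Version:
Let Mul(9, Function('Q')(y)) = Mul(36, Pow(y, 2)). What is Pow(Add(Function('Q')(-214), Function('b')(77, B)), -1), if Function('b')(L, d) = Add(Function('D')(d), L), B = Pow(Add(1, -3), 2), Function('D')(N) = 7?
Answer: Rational(1, 183268) ≈ 5.4565e-6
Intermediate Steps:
B = 4 (B = Pow(-2, 2) = 4)
Function('Q')(y) = Mul(4, Pow(y, 2)) (Function('Q')(y) = Mul(Rational(1, 9), Mul(36, Pow(y, 2))) = Mul(4, Pow(y, 2)))
Function('b')(L, d) = Add(7, L)
Pow(Add(Function('Q')(-214), Function('b')(77, B)), -1) = Pow(Add(Mul(4, Pow(-214, 2)), Add(7, 77)), -1) = Pow(Add(Mul(4, 45796), 84), -1) = Pow(Add(183184, 84), -1) = Pow(183268, -1) = Rational(1, 183268)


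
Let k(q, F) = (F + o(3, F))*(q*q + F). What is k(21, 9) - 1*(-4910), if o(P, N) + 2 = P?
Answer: 9410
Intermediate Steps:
o(P, N) = -2 + P
k(q, F) = (1 + F)*(F + q²) (k(q, F) = (F + (-2 + 3))*(q*q + F) = (F + 1)*(q² + F) = (1 + F)*(F + q²))
k(21, 9) - 1*(-4910) = (9 + 9² + 21² + 9*21²) - 1*(-4910) = (9 + 81 + 441 + 9*441) + 4910 = (9 + 81 + 441 + 3969) + 4910 = 4500 + 4910 = 9410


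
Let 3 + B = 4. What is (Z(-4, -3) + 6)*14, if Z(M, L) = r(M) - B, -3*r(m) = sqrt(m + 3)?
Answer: 70 - 14*I/3 ≈ 70.0 - 4.6667*I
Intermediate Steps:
B = 1 (B = -3 + 4 = 1)
r(m) = -sqrt(3 + m)/3 (r(m) = -sqrt(m + 3)/3 = -sqrt(3 + m)/3)
Z(M, L) = -1 - sqrt(3 + M)/3 (Z(M, L) = -sqrt(3 + M)/3 - 1*1 = -sqrt(3 + M)/3 - 1 = -1 - sqrt(3 + M)/3)
(Z(-4, -3) + 6)*14 = ((-1 - sqrt(3 - 4)/3) + 6)*14 = ((-1 - I/3) + 6)*14 = (5 - I/3)*14 = 70 - 14*I/3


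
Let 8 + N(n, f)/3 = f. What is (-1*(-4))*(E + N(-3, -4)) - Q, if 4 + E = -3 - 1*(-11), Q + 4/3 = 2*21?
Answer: -506/3 ≈ -168.67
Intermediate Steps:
N(n, f) = -24 + 3*f
Q = 122/3 (Q = -4/3 + 2*21 = -4/3 + 42 = 122/3 ≈ 40.667)
E = 4 (E = -4 + (-3 - 1*(-11)) = -4 + (-3 + 11) = -4 + 8 = 4)
(-1*(-4))*(E + N(-3, -4)) - Q = (-1*(-4))*(4 + (-24 + 3*(-4))) - 1*122/3 = 4*(4 + (-24 - 12)) - 122/3 = 4*(4 - 36) - 122/3 = 4*(-32) - 122/3 = -128 - 122/3 = -506/3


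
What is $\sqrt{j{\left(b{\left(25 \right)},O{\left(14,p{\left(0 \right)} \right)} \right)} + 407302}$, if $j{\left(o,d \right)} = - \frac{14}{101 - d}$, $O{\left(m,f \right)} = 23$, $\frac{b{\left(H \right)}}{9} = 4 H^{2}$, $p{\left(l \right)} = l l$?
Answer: $\frac{7 \sqrt{12642981}}{39} \approx 638.2$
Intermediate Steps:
$p{\left(l \right)} = l^{2}$
$b{\left(H \right)} = 36 H^{2}$ ($b{\left(H \right)} = 9 \cdot 4 H^{2} = 36 H^{2}$)
$\sqrt{j{\left(b{\left(25 \right)},O{\left(14,p{\left(0 \right)} \right)} \right)} + 407302} = \sqrt{\frac{14}{-101 + 23} + 407302} = \sqrt{\frac{14}{-78} + 407302} = \sqrt{14 \left(- \frac{1}{78}\right) + 407302} = \sqrt{- \frac{7}{39} + 407302} = \sqrt{\frac{15884771}{39}} = \frac{7 \sqrt{12642981}}{39}$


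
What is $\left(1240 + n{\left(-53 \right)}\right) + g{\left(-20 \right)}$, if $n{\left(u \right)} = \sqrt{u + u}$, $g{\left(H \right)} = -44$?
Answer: $1196 + i \sqrt{106} \approx 1196.0 + 10.296 i$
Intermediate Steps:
$n{\left(u \right)} = \sqrt{2} \sqrt{u}$ ($n{\left(u \right)} = \sqrt{2 u} = \sqrt{2} \sqrt{u}$)
$\left(1240 + n{\left(-53 \right)}\right) + g{\left(-20 \right)} = \left(1240 + \sqrt{2} \sqrt{-53}\right) - 44 = \left(1240 + \sqrt{2} i \sqrt{53}\right) - 44 = \left(1240 + i \sqrt{106}\right) - 44 = 1196 + i \sqrt{106}$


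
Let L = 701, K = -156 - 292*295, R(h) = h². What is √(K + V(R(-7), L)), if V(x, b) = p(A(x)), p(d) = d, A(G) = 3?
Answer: I*√86293 ≈ 293.76*I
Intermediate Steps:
K = -86296 (K = -156 - 86140 = -86296)
V(x, b) = 3
√(K + V(R(-7), L)) = √(-86296 + 3) = √(-86293) = I*√86293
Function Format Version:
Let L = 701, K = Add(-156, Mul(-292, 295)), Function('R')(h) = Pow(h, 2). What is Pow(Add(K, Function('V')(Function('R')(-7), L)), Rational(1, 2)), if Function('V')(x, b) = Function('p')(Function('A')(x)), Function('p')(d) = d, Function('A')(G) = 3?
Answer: Mul(I, Pow(86293, Rational(1, 2))) ≈ Mul(293.76, I)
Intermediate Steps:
K = -86296 (K = Add(-156, -86140) = -86296)
Function('V')(x, b) = 3
Pow(Add(K, Function('V')(Function('R')(-7), L)), Rational(1, 2)) = Pow(Add(-86296, 3), Rational(1, 2)) = Pow(-86293, Rational(1, 2)) = Mul(I, Pow(86293, Rational(1, 2)))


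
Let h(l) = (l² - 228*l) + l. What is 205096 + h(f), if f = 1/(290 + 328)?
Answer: 78330944419/381924 ≈ 2.0510e+5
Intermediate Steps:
f = 1/618 ≈ 0.0016181
h(l) = l² - 227*l
205096 + h(f) = 205096 + (-227 + 1/618)/618 = 205096 + (1/618)*(-140285/618) = 205096 - 140285/381924 = 78330944419/381924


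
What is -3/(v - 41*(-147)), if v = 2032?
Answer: -3/8059 ≈ -0.00037225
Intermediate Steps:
-3/(v - 41*(-147)) = -3/(2032 - 41*(-147)) = -3/(2032 + 6027) = -3/8059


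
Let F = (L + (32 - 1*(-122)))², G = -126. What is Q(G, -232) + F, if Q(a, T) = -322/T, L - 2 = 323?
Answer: 26615317/116 ≈ 2.2944e+5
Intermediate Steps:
L = 325 (L = 2 + 323 = 325)
F = 229441 (F = (325 + (32 - 1*(-122)))² = (325 + (32 + 122))² = (325 + 154)² = 479² = 229441)
Q(G, -232) + F = -322/(-232) + 229441 = -322*(-1/232) + 229441 = 161/116 + 229441 = 26615317/116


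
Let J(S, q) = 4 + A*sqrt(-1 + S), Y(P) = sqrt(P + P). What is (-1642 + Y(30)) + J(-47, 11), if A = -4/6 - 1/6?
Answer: -1638 + 2*sqrt(15) - 10*I*sqrt(3)/3 ≈ -1630.3 - 5.7735*I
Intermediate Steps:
Y(P) = sqrt(2)*sqrt(P) (Y(P) = sqrt(2*P) = sqrt(2)*sqrt(P))
A = -5/6 (A = -4*1/6 - 1*1/6 = -2/3 - 1/6 = -5/6 ≈ -0.83333)
J(S, q) = 4 - 5*sqrt(-1 + S)/6
(-1642 + Y(30)) + J(-47, 11) = (-1642 + sqrt(2)*sqrt(30)) + (4 - 5*sqrt(-1 - 47)/6) = (-1642 + 2*sqrt(15)) + (4 - 10*I*sqrt(3)/3) = -1638 + 2*sqrt(15) - 10*I*sqrt(3)/3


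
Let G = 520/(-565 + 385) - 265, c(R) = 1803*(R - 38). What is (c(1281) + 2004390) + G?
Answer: 38207260/9 ≈ 4.2452e+6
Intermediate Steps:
c(R) = -68514 + 1803*R (c(R) = 1803*(-38 + R) = -68514 + 1803*R)
G = -2411/9 (G = 520/(-180) - 265 = 520*(-1/180) - 265 = -26/9 - 265 = -2411/9 ≈ -267.89)
(c(1281) + 2004390) + G = ((-68514 + 1803*1281) + 2004390) - 2411/9 = ((-68514 + 2309643) + 2004390) - 2411/9 = (2241129 + 2004390) - 2411/9 = 4245519 - 2411/9 = 38207260/9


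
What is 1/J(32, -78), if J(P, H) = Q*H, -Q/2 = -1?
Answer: -1/156 ≈ -0.0064103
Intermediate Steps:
Q = 2 (Q = -2*(-1) = 2)
J(P, H) = 2*H
1/J(32, -78) = 1/(2*(-78)) = 1/(-156) = -1/156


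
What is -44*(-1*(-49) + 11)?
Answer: -2640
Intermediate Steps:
-44*(-1*(-49) + 11) = -44*(49 + 11) = -44*60 = -2640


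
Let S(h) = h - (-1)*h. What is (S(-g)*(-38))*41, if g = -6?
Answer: -18696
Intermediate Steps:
S(h) = 2*h (S(h) = h + h = 2*h)
(S(-g)*(-38))*41 = ((2*(-1*(-6)))*(-38))*41 = ((2*6)*(-38))*41 = (12*(-38))*41 = -456*41 = -18696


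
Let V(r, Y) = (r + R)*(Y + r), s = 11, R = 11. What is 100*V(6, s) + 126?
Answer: 29026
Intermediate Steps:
V(r, Y) = (11 + r)*(Y + r) (V(r, Y) = (r + 11)*(Y + r) = (11 + r)*(Y + r))
100*V(6, s) + 126 = 100*(6**2 + 11*11 + 11*6 + 11*6) + 126 = 100*(36 + 121 + 66 + 66) + 126 = 100*289 + 126 = 28900 + 126 = 29026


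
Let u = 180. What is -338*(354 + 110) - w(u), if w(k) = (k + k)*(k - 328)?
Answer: -103552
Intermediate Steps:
w(k) = 2*k*(-328 + k) (w(k) = (2*k)*(-328 + k) = 2*k*(-328 + k))
-338*(354 + 110) - w(u) = -338*(354 + 110) - 2*180*(-328 + 180) = -338*464 - 2*180*(-148) = -156832 - 1*(-53280) = -156832 + 53280 = -103552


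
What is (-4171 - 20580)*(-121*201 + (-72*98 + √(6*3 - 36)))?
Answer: 776612127 - 74253*I*√2 ≈ 7.7661e+8 - 1.0501e+5*I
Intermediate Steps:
(-4171 - 20580)*(-121*201 + (-72*98 + √(6*3 - 36))) = -24751*(-24321 + (-7056 + √(18 - 36))) = -24751*(-24321 + (-7056 + √(-18))) = -24751*(-24321 + (-7056 + 3*I*√2)) = -24751*(-31377 + 3*I*√2) = 776612127 - 74253*I*√2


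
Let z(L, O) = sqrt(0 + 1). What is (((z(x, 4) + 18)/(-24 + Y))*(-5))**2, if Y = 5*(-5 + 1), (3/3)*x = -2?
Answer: 9025/1936 ≈ 4.6617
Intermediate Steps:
x = -2
Y = -20 (Y = 5*(-4) = -20)
z(L, O) = 1 (z(L, O) = sqrt(1) = 1)
(((z(x, 4) + 18)/(-24 + Y))*(-5))**2 = (((1 + 18)/(-24 - 20))*(-5))**2 = ((19/(-44))*(-5))**2 = ((19*(-1/44))*(-5))**2 = (-19/44*(-5))**2 = (95/44)**2 = 9025/1936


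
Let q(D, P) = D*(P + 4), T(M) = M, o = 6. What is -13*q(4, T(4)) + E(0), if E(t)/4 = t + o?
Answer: -392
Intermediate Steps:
q(D, P) = D*(4 + P)
E(t) = 24 + 4*t (E(t) = 4*(t + 6) = 4*(6 + t) = 24 + 4*t)
-13*q(4, T(4)) + E(0) = -52*(4 + 4) + (24 + 4*0) = -52*8 + (24 + 0) = -13*32 + 24 = -416 + 24 = -392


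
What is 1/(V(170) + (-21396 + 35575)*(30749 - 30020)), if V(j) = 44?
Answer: 1/10336535 ≈ 9.6744e-8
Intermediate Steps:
1/(V(170) + (-21396 + 35575)*(30749 - 30020)) = 1/(44 + (-21396 + 35575)*(30749 - 30020)) = 1/(44 + 14179*729) = 1/(44 + 10336491) = 1/10336535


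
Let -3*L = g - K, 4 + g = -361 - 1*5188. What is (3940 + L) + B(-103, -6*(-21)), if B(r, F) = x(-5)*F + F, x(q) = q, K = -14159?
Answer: 1702/3 ≈ 567.33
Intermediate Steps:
g = -5553 (g = -4 + (-361 - 1*5188) = -4 + (-361 - 5188) = -4 - 5549 = -5553)
B(r, F) = -4*F (B(r, F) = -5*F + F = -4*F)
L = -8606/3 (L = -(-5553 - 1*(-14159))/3 = -(-5553 + 14159)/3 = -⅓*8606 = -8606/3 ≈ -2868.7)
(3940 + L) + B(-103, -6*(-21)) = (3940 - 8606/3) - (-24)*(-21) = 3214/3 - 4*126 = 3214/3 - 504 = 1702/3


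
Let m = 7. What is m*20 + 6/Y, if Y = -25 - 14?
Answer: 1818/13 ≈ 139.85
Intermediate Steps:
Y = -39
m*20 + 6/Y = 7*20 + 6/(-39) = 140 + 6*(-1/39) = 140 - 2/13 = 1818/13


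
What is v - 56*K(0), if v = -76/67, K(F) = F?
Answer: -76/67 ≈ -1.1343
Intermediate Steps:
v = -76/67 (v = -76*1/67 = -76/67 ≈ -1.1343)
v - 56*K(0) = -76/67 - 56*0 = -76/67 + 0 = -76/67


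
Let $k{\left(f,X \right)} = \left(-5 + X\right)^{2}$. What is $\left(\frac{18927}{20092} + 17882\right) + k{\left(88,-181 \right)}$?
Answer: $\frac{1054406903}{20092} \approx 52479.0$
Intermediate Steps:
$\left(\frac{18927}{20092} + 17882\right) + k{\left(88,-181 \right)} = \left(\frac{18927}{20092} + 17882\right) + \left(-5 - 181\right)^{2} = \left(18927 \cdot \frac{1}{20092} + 17882\right) + \left(-186\right)^{2} = \left(\frac{18927}{20092} + 17882\right) + 34596 = \frac{359304071}{20092} + 34596 = \frac{1054406903}{20092}$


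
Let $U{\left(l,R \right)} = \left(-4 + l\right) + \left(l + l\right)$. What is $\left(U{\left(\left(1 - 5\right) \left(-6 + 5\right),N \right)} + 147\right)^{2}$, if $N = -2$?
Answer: $24025$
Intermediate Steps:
$U{\left(l,R \right)} = -4 + 3 l$ ($U{\left(l,R \right)} = \left(-4 + l\right) + 2 l = -4 + 3 l$)
$\left(U{\left(\left(1 - 5\right) \left(-6 + 5\right),N \right)} + 147\right)^{2} = \left(\left(-4 + 3 \left(1 - 5\right) \left(-6 + 5\right)\right) + 147\right)^{2} = \left(\left(-4 + 3 \left(\left(-4\right) \left(-1\right)\right)\right) + 147\right)^{2} = \left(\left(-4 + 3 \cdot 4\right) + 147\right)^{2} = \left(\left(-4 + 12\right) + 147\right)^{2} = \left(8 + 147\right)^{2} = 155^{2} = 24025$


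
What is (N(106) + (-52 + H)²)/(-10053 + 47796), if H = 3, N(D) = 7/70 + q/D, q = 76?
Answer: 424321/6667930 ≈ 0.063636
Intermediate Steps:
N(D) = ⅒ + 76/D (N(D) = 7/70 + 76/D = 7*(1/70) + 76/D = ⅒ + 76/D)
(N(106) + (-52 + H)²)/(-10053 + 47796) = ((⅒)*(760 + 106)/106 + (-52 + 3)²)/(-10053 + 47796) = ((⅒)*(1/106)*866 + (-49)²)/37743 = (433/530 + 2401)*(1/37743) = (1272963/530)*(1/37743) = 424321/6667930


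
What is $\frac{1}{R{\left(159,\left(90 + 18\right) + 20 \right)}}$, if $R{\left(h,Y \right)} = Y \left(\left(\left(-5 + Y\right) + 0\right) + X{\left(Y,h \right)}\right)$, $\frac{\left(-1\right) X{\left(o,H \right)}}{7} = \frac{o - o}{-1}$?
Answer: $\frac{1}{15744} \approx 6.3516 \cdot 10^{-5}$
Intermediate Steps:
$X{\left(o,H \right)} = 0$ ($X{\left(o,H \right)} = - 7 \frac{o - o}{-1} = - 7 \cdot 0 \left(-1\right) = \left(-7\right) 0 = 0$)
$R{\left(h,Y \right)} = Y \left(-5 + Y\right)$ ($R{\left(h,Y \right)} = Y \left(\left(\left(-5 + Y\right) + 0\right) + 0\right) = Y \left(\left(-5 + Y\right) + 0\right) = Y \left(-5 + Y\right)$)
$\frac{1}{R{\left(159,\left(90 + 18\right) + 20 \right)}} = \frac{1}{\left(\left(90 + 18\right) + 20\right) \left(-5 + \left(\left(90 + 18\right) + 20\right)\right)} = \frac{1}{\left(108 + 20\right) \left(-5 + \left(108 + 20\right)\right)} = \frac{1}{128 \left(-5 + 128\right)} = \frac{1}{128 \cdot 123} = \frac{1}{15744}$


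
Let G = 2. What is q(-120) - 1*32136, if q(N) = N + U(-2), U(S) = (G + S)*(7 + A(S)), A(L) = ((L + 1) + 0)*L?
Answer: -32256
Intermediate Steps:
A(L) = L*(1 + L) (A(L) = ((1 + L) + 0)*L = (1 + L)*L = L*(1 + L))
U(S) = (2 + S)*(7 + S*(1 + S))
q(N) = N (q(N) = N + (14 + (-2)³ + 3*(-2)² + 9*(-2)) = N + (14 - 8 + 3*4 - 18) = N + (14 - 8 + 12 - 18) = N + 0 = N)
q(-120) - 1*32136 = -120 - 1*32136 = -120 - 32136 = -32256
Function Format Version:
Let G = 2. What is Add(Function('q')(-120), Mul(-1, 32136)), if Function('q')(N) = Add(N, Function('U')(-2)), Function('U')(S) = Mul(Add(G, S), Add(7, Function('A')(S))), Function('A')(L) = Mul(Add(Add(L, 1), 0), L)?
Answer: -32256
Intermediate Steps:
Function('A')(L) = Mul(L, Add(1, L)) (Function('A')(L) = Mul(Add(Add(1, L), 0), L) = Mul(Add(1, L), L) = Mul(L, Add(1, L)))
Function('U')(S) = Mul(Add(2, S), Add(7, Mul(S, Add(1, S))))
Function('q')(N) = N (Function('q')(N) = Add(N, Add(14, Pow(-2, 3), Mul(3, Pow(-2, 2)), Mul(9, -2))) = Add(N, Add(14, -8, Mul(3, 4), -18)) = Add(N, Add(14, -8, 12, -18)) = Add(N, 0) = N)
Add(Function('q')(-120), Mul(-1, 32136)) = Add(-120, Mul(-1, 32136)) = Add(-120, -32136) = -32256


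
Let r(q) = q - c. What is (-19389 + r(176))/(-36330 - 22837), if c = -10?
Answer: 19203/59167 ≈ 0.32456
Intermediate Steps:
r(q) = 10 + q (r(q) = q - 1*(-10) = q + 10 = 10 + q)
(-19389 + r(176))/(-36330 - 22837) = (-19389 + (10 + 176))/(-36330 - 22837) = (-19389 + 186)/(-59167) = -19203*(-1/59167) = 19203/59167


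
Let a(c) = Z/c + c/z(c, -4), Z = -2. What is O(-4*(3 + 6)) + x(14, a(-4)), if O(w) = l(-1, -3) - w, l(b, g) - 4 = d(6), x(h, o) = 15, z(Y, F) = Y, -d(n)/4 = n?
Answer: 31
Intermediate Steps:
d(n) = -4*n
a(c) = 1 - 2/c (a(c) = -2/c + c/c = -2/c + 1 = 1 - 2/c)
l(b, g) = -20 (l(b, g) = 4 - 4*6 = 4 - 24 = -20)
O(w) = -20 - w
O(-4*(3 + 6)) + x(14, a(-4)) = (-20 - (-4)*(3 + 6)) + 15 = (-20 - (-4)*9) + 15 = (-20 - 1*(-36)) + 15 = (-20 + 36) + 15 = 16 + 15 = 31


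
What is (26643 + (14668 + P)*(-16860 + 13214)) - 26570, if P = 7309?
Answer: -80128069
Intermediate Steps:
(26643 + (14668 + P)*(-16860 + 13214)) - 26570 = (26643 + (14668 + 7309)*(-16860 + 13214)) - 26570 = (26643 + 21977*(-3646)) - 26570 = (26643 - 80128142) - 26570 = -80101499 - 26570 = -80128069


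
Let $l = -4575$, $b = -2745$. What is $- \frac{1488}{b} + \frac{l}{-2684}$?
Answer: $\frac{90449}{40260} \approx 2.2466$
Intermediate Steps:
$- \frac{1488}{b} + \frac{l}{-2684} = - \frac{1488}{-2745} - \frac{4575}{-2684} = \left(-1488\right) \left(- \frac{1}{2745}\right) - - \frac{75}{44} = \frac{496}{915} + \frac{75}{44} = \frac{90449}{40260}$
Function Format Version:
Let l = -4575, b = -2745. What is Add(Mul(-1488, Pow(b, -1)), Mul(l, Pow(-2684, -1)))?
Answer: Rational(90449, 40260) ≈ 2.2466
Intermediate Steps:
Add(Mul(-1488, Pow(b, -1)), Mul(l, Pow(-2684, -1))) = Add(Mul(-1488, Pow(-2745, -1)), Mul(-4575, Pow(-2684, -1))) = Add(Mul(-1488, Rational(-1, 2745)), Mul(-4575, Rational(-1, 2684))) = Add(Rational(496, 915), Rational(75, 44)) = Rational(90449, 40260)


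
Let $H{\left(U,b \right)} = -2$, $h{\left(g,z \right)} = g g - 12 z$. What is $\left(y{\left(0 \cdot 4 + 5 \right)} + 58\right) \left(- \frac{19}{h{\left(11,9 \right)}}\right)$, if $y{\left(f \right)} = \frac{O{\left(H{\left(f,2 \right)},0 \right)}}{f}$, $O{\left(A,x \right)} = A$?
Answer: $- \frac{5472}{65} \approx -84.185$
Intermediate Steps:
$h{\left(g,z \right)} = g^{2} - 12 z$
$y{\left(f \right)} = - \frac{2}{f}$
$\left(y{\left(0 \cdot 4 + 5 \right)} + 58\right) \left(- \frac{19}{h{\left(11,9 \right)}}\right) = \left(- \frac{2}{0 \cdot 4 + 5} + 58\right) \left(- \frac{19}{11^{2} - 108}\right) = \left(- \frac{2}{0 + 5} + 58\right) \left(- \frac{19}{121 - 108}\right) = \left(- \frac{2}{5} + 58\right) \left(- \frac{19}{13}\right) = \frac{288}{5} \left(- \frac{19}{13}\right) = - \frac{5472}{65}$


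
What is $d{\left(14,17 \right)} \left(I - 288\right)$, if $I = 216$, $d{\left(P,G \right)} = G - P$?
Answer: $-216$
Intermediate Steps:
$d{\left(14,17 \right)} \left(I - 288\right) = \left(17 - 14\right) \left(216 - 288\right) = \left(17 - 14\right) \left(-72\right) = 3 \left(-72\right) = -216$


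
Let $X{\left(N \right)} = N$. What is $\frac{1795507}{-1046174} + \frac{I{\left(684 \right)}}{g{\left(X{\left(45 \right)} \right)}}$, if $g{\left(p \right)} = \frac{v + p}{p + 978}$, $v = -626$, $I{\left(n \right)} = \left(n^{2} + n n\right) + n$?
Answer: $- \frac{1002165754518359}{607827094} \approx -1.6488 \cdot 10^{6}$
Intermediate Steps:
$I{\left(n \right)} = n + 2 n^{2}$ ($I{\left(n \right)} = \left(n^{2} + n^{2}\right) + n = 2 n^{2} + n = n + 2 n^{2}$)
$g{\left(p \right)} = \frac{-626 + p}{978 + p}$ ($g{\left(p \right)} = \frac{-626 + p}{p + 978} = \frac{-626 + p}{978 + p}$)
$\frac{1795507}{-1046174} + \frac{I{\left(684 \right)}}{g{\left(X{\left(45 \right)} \right)}} = \frac{1795507}{-1046174} + \frac{684 \left(1 + 2 \cdot 684\right)}{\frac{1}{978 + 45} \left(-626 + 45\right)} = 1795507 \left(- \frac{1}{1046174}\right) + \frac{684 \left(1 + 1368\right)}{\frac{1}{1023} \left(-581\right)} = - \frac{1795507}{1046174} + \frac{684 \cdot 1369}{\frac{1}{1023} \left(-581\right)} = - \frac{1795507}{1046174} + \frac{936396}{- \frac{581}{1023}} = - \frac{1795507}{1046174} + 936396 \left(- \frac{1023}{581}\right) = - \frac{1795507}{1046174} - \frac{957933108}{581} = - \frac{1002165754518359}{607827094}$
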